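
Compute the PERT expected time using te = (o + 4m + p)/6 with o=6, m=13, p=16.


te = (o + 4m + p) / 6
= (6 + 4×13 + 16) / 6
= (6 + 52 + 16) / 6
= 74 / 6
= 12.33


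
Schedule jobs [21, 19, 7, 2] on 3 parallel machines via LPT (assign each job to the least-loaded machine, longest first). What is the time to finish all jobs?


Jobs (LPT sorted): [21, 19, 7, 2]
Machines: 3
  J=21 → Machine 1 (load: 0+21=21)
  J=19 → Machine 2 (load: 0+19=19)
  J=7 → Machine 3 (load: 0+7=7)
  J=2 → Machine 3 (load: 7+2=9)
Machine loads: [21, 19, 9]
Makespan = max = 21 time units


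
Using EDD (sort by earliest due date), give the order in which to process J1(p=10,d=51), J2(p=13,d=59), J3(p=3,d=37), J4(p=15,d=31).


EDD: sort by earliest due date
  J4: d=31, p=15
  J3: d=37, p=3
  J1: d=51, p=10
  J2: d=59, p=13
Order: J4 → J3 → J1 → J2


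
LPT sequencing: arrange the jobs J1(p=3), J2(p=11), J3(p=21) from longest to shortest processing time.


LPT: sort by longest processing time first
  J3: p=21
  J2: p=11
  J1: p=3
Order: J3 → J2 → J1


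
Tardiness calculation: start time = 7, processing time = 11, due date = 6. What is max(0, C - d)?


Completion = start + processing = 7 + 11 = 18
Tardiness = max(0, C - d) = max(0, 18 - 6)
= max(0, 12)
= 12


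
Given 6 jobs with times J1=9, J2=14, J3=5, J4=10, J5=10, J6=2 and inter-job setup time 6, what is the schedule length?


Makespan = Σ processing + (n-1) × setup
= (9 + 14 + 5 + 10 + 10 + 2) + (6-1)×6
= 50 + 30
= 80 time units


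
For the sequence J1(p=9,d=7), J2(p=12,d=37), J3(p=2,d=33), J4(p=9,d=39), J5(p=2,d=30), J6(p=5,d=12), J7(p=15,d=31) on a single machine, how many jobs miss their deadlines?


Completion vs due date:
  J1: C=9, d=7 → TARDY
  J2: C=21, d=37 → on time
  J3: C=23, d=33 → on time
  J4: C=32, d=39 → on time
  J5: C=34, d=30 → TARDY
  J6: C=39, d=12 → TARDY
  J7: C=54, d=31 → TARDY
Tardy jobs: J1, J5, J6, J7
Count = 4


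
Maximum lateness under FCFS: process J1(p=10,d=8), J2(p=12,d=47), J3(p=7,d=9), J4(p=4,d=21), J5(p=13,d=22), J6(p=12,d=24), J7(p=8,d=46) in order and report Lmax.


Lateness per job (L = C - d):
  J1: C=10, d=8, L=2
  J2: C=22, d=47, L=-25
  J3: C=29, d=9, L=20
  J4: C=33, d=21, L=12
  J5: C=46, d=22, L=24
  J6: C=58, d=24, L=34
  J7: C=66, d=46, L=20
Lmax = max(2, -25, 20, 12, 24, 34, 20)
= 34


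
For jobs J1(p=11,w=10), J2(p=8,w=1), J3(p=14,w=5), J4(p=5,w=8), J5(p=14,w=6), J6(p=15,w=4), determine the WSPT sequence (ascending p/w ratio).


WSPT (Smith's rule): sort by p/w ascending
  J4: p/w = 5/8 = 0.625
  J1: p/w = 11/10 = 1.100
  J5: p/w = 14/6 = 2.333
  J3: p/w = 14/5 = 2.800
  J6: p/w = 15/4 = 3.750
  J2: p/w = 8/1 = 8.000
Order: J4 → J1 → J5 → J3 → J6 → J2


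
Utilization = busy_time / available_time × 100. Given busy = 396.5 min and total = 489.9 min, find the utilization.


Utilization = busy / total × 100
= 396.5 / 489.9 × 100
= 80.9%


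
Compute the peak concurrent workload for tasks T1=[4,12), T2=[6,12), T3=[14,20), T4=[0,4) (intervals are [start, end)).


Check each time point for overlaps:
  t=6: 2 tasks active (T1, T2)
Max concurrent = 2


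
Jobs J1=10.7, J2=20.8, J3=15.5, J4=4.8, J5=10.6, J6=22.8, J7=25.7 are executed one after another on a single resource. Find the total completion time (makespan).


Sequential makespan: sum all processing times
= 10.7 + 20.8 + 15.5 + 4.8 + 10.6 + 22.8 + 25.7
= 110.9 time units


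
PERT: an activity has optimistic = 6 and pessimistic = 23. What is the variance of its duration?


σ² = ((p - o) / 6)² = (p - o)² / 36
= (23 - 6)² / 36
= 17² / 36
= 289 / 36
= 8.0278


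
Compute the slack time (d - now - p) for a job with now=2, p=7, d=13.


Slack = due - current_time - processing
= 13 - 2 - 7
= 4


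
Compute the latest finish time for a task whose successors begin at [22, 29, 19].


LF = min of all successor start times
Successors start at: [22, 29, 19]
LF = min(22, 29, 19)
= 19


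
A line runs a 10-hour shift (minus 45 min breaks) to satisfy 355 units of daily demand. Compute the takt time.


Available = 10×60 - 45 = 555 min
Takt time = 555 / 355
= 1.56 min/unit


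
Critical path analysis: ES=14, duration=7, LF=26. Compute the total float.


EF = ES + duration = 14 + 7 = 21
LS = LF - duration = 26 - 7 = 19
Total Float = LF - EF = 26 - 21
(or LS - ES = 19 - 14)
= 5


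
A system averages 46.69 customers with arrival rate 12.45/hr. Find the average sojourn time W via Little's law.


Little's law: L = λW → W = L / λ
= 46.69 / 12.45
= 3.75 hours


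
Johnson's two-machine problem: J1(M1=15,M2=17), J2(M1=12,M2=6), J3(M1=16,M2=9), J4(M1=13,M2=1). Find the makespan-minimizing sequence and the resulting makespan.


Johnson's rule:
Group 1 (M1≤M2, sort by M1): ['J1']
Group 2 (M1>M2, sort desc M2): ['J3', 'J2', 'J4']
Sequence: J1 → J3 → J2 → J4
Makespan calculation:
  J1: M1 done=15, M2 done=32
  J3: M1 done=31, M2 done=41
  J2: M1 done=43, M2 done=49
  J4: M1 done=56, M2 done=57
= Sequence: J1 → J3 → J2 → J4, Makespan: 57


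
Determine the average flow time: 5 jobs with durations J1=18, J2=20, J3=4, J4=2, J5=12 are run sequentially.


Completion times:
  J1: completes at 18
  J2: completes at 38
  J3: completes at 42
  J4: completes at 44
  J5: completes at 56
Sum = 198
Average = 198/5
= 39.60


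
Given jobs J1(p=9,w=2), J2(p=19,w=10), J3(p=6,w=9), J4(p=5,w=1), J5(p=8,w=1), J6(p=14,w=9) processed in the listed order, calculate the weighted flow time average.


Completion times:
  J1: C=9, w×C=2×9=18
  J2: C=28, w×C=10×28=280
  J3: C=34, w×C=9×34=306
  J4: C=39, w×C=1×39=39
  J5: C=47, w×C=1×47=47
  J6: C=61, w×C=9×61=549
Sum w×C = 1239
Sum w = 32
Weighted avg = 1239/32
= 38.72


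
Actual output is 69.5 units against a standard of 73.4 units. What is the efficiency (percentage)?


Efficiency = (actual / standard) × 100
= (69.5 / 73.4) × 100
= 94.7%


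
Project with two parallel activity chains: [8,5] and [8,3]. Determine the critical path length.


Path A: 8 + 5 = 13
Path B: 8 + 3 = 11
Critical path = longest = max(13, 11)
= 13 (Path A)


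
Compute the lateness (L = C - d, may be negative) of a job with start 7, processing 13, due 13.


Completion = 7 + 13 = 20
Lateness = C - d = 20 - 13
= 7


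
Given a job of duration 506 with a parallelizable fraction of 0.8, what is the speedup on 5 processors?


Amdahl's law: T_p = T × ((1-p) + p/N)
= 506 × ((1-0.8) + 0.8/5)
= 506 × (0.20 + 0.1600)
= 506 × 0.3600
= 182.16
Speedup = 506/182.16
= 2.78×


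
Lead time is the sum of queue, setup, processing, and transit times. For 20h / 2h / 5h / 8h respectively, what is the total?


Lead time = queue + setup + processing + transit
= 20 + 2 + 5 + 8
= 35 hours


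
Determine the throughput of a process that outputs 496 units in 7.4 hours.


Throughput = units / time
= 496 / 7.4
= 67.0 units/hour


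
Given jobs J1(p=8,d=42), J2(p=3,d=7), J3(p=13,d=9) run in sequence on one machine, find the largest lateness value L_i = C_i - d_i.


Lateness per job (L = C - d):
  J1: C=8, d=42, L=-34
  J2: C=11, d=7, L=4
  J3: C=24, d=9, L=15
Lmax = max(-34, 4, 15)
= 15


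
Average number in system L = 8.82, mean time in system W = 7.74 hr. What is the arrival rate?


Little's law: L = λW → λ = L / W
= 8.82 / 7.74
= 1.14 per hour


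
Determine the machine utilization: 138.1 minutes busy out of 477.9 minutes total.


Utilization = busy / total × 100
= 138.1 / 477.9 × 100
= 28.9%


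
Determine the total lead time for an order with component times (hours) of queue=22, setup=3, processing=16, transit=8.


Lead time = queue + setup + processing + transit
= 22 + 3 + 16 + 8
= 49 hours


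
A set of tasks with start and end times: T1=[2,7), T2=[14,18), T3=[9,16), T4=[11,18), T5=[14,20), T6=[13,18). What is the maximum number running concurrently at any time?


Check each time point for overlaps:
  t=14: 5 tasks active (T2, T3, T4, T5, T6)
Max concurrent = 5


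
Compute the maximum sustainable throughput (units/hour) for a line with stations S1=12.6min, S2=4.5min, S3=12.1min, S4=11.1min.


Bottleneck = longest station time
Station times: [12.6, 4.5, 12.1, 11.1]
Max = 12.6 min
Rate = 60 / 12.6
= 4.76 units/hour (bottleneck: 12.6min)


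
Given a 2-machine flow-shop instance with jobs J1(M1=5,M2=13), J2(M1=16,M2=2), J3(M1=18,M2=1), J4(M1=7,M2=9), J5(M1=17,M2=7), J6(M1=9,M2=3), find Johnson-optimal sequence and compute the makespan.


Johnson's rule:
Group 1 (M1≤M2, sort by M1): ['J1', 'J4']
Group 2 (M1>M2, sort desc M2): ['J5', 'J6', 'J2', 'J3']
Sequence: J1 → J4 → J5 → J6 → J2 → J3
Makespan calculation:
  J1: M1 done=5, M2 done=18
  J4: M1 done=12, M2 done=27
  J5: M1 done=29, M2 done=36
  J6: M1 done=38, M2 done=41
  J2: M1 done=54, M2 done=56
  J3: M1 done=72, M2 done=73
= Sequence: J1 → J4 → J5 → J6 → J2 → J3, Makespan: 73


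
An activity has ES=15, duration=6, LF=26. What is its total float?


EF = ES + duration = 15 + 6 = 21
LS = LF - duration = 26 - 6 = 20
Total Float = LF - EF = 26 - 21
(or LS - ES = 20 - 15)
= 5


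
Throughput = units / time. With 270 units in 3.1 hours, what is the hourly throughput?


Throughput = units / time
= 270 / 3.1
= 87.1 units/hour


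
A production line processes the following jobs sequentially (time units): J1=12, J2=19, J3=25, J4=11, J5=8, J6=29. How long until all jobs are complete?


Sequential makespan: sum all processing times
= 12 + 19 + 25 + 11 + 8 + 29
= 104 time units


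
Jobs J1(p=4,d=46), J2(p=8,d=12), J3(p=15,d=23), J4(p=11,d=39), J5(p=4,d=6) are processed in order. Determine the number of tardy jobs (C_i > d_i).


Completion vs due date:
  J1: C=4, d=46 → on time
  J2: C=12, d=12 → on time
  J3: C=27, d=23 → TARDY
  J4: C=38, d=39 → on time
  J5: C=42, d=6 → TARDY
Tardy jobs: J3, J5
Count = 2


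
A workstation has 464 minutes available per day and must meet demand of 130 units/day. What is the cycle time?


Cycle time = available time / demand
= 464 / 130
= 3.57 min/unit


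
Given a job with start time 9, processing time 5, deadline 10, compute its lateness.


Completion = 9 + 5 = 14
Lateness = C - d = 14 - 10
= 4


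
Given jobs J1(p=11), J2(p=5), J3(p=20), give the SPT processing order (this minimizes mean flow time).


SPT: sort by shortest processing time
  J2: p=5
  J1: p=11
  J3: p=20
Order: J2 → J1 → J3


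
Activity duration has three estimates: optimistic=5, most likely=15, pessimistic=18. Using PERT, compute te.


te = (o + 4m + p) / 6
= (5 + 4×15 + 18) / 6
= (5 + 60 + 18) / 6
= 83 / 6
= 13.83


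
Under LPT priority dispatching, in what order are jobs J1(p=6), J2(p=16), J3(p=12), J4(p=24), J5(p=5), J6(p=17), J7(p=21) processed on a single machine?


LPT: sort by longest processing time first
  J4: p=24
  J7: p=21
  J6: p=17
  J2: p=16
  J3: p=12
  J1: p=6
  J5: p=5
Order: J4 → J7 → J6 → J2 → J3 → J1 → J5


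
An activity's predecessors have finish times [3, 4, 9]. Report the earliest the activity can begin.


ES = max of all predecessor completion times
Predecessors: [3, 4, 9]
ES = max(3, 4, 9)
= 9


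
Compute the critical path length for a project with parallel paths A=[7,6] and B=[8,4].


Path A: 7 + 6 = 13
Path B: 8 + 4 = 12
Critical path = longest = max(13, 12)
= 13 (Path A)


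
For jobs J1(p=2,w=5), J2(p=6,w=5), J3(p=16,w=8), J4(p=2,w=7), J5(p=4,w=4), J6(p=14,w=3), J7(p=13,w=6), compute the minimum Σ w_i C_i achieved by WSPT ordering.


WSPT order (by p/w): J4 → J1 → J5 → J2 → J3 → J7 → J6
  J4: C=2, w·C=7×2=14
  J1: C=4, w·C=5×4=20
  J5: C=8, w·C=4×8=32
  J2: C=14, w·C=5×14=70
  J3: C=30, w·C=8×30=240
  J7: C=43, w·C=6×43=258
  J6: C=57, w·C=3×57=171
Σ w·C = 805
= 805


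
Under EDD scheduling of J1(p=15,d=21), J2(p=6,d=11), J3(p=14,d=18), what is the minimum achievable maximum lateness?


EDD order: J2 → J3 → J1
Completion and lateness:
  J2: C=6, d=11, L=6-11=-5
  J3: C=20, d=18, L=20-18=2
  J1: C=35, d=21, L=35-21=14
Lmax = max(-5, 2, 14)
= 14


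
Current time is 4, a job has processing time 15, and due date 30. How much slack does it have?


Slack = due - current_time - processing
= 30 - 4 - 15
= 11


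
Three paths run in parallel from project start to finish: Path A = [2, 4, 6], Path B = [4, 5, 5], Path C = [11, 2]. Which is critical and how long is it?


Path A: 2 + 4 + 6 = 12
Path B: 4 + 5 + 5 = 14
Path C: 11 + 2 = 13
Critical path = longest = max(12, 14, 13)
= 14 (Path B)


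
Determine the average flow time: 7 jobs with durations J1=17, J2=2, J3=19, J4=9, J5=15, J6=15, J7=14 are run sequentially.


Completion times:
  J1: completes at 17
  J2: completes at 19
  J3: completes at 38
  J4: completes at 47
  J5: completes at 62
  J6: completes at 77
  J7: completes at 91
Sum = 351
Average = 351/7
= 50.14


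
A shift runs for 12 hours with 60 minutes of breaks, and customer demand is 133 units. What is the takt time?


Available = 12×60 - 60 = 660 min
Takt time = 660 / 133
= 4.96 min/unit


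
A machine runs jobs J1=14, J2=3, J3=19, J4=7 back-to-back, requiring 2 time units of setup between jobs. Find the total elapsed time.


Makespan = Σ processing + (n-1) × setup
= (14 + 3 + 19 + 7) + (4-1)×2
= 43 + 6
= 49 time units


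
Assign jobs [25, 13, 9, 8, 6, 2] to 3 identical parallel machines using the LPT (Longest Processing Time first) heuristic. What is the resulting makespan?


Jobs (LPT sorted): [25, 13, 9, 8, 6, 2]
Machines: 3
  J=25 → Machine 1 (load: 0+25=25)
  J=13 → Machine 2 (load: 0+13=13)
  J=9 → Machine 3 (load: 0+9=9)
  J=8 → Machine 3 (load: 9+8=17)
  J=6 → Machine 2 (load: 13+6=19)
  J=2 → Machine 3 (load: 17+2=19)
Machine loads: [25, 19, 19]
Makespan = max = 25 time units


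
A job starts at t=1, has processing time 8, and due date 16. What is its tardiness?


Completion = start + processing = 1 + 8 = 9
Tardiness = max(0, C - d) = max(0, 9 - 16)
= max(0, -7)
= 0


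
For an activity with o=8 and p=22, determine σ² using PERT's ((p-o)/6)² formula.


σ² = ((p - o) / 6)² = (p - o)² / 36
= (22 - 8)² / 36
= 14² / 36
= 196 / 36
= 5.4444


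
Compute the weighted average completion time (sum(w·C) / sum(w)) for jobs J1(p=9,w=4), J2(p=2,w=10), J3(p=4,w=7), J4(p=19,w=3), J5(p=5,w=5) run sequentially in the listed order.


Completion times:
  J1: C=9, w×C=4×9=36
  J2: C=11, w×C=10×11=110
  J3: C=15, w×C=7×15=105
  J4: C=34, w×C=3×34=102
  J5: C=39, w×C=5×39=195
Sum w×C = 548
Sum w = 29
Weighted avg = 548/29
= 18.90


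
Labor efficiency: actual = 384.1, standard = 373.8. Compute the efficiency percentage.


Efficiency = (actual / standard) × 100
= (384.1 / 373.8) × 100
= 102.8%


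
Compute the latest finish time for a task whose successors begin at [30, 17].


LF = min of all successor start times
Successors start at: [30, 17]
LF = min(30, 17)
= 17


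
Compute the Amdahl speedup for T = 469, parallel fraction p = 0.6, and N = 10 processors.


Amdahl's law: T_p = T × ((1-p) + p/N)
= 469 × ((1-0.6) + 0.6/10)
= 469 × (0.40 + 0.0600)
= 469 × 0.4600
= 215.74
Speedup = 469/215.74
= 2.17×


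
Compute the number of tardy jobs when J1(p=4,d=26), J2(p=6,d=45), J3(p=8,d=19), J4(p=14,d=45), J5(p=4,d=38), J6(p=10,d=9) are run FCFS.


Completion vs due date:
  J1: C=4, d=26 → on time
  J2: C=10, d=45 → on time
  J3: C=18, d=19 → on time
  J4: C=32, d=45 → on time
  J5: C=36, d=38 → on time
  J6: C=46, d=9 → TARDY
Tardy jobs: J6
Count = 1


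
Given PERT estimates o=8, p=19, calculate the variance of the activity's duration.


σ² = ((p - o) / 6)² = (p - o)² / 36
= (19 - 8)² / 36
= 11² / 36
= 121 / 36
= 3.3611


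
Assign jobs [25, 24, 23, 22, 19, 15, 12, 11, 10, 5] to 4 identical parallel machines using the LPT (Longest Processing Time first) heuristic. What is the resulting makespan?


Jobs (LPT sorted): [25, 24, 23, 22, 19, 15, 12, 11, 10, 5]
Machines: 4
  J=25 → Machine 1 (load: 0+25=25)
  J=24 → Machine 2 (load: 0+24=24)
  J=23 → Machine 3 (load: 0+23=23)
  J=22 → Machine 4 (load: 0+22=22)
  J=19 → Machine 4 (load: 22+19=41)
  J=15 → Machine 3 (load: 23+15=38)
  J=12 → Machine 2 (load: 24+12=36)
  J=11 → Machine 1 (load: 25+11=36)
  J=10 → Machine 1 (load: 36+10=46)
  J=5 → Machine 2 (load: 36+5=41)
Machine loads: [46, 41, 38, 41]
Makespan = max = 46 time units


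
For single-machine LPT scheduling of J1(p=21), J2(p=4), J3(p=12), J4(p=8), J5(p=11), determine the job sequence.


LPT: sort by longest processing time first
  J1: p=21
  J3: p=12
  J5: p=11
  J4: p=8
  J2: p=4
Order: J1 → J3 → J5 → J4 → J2


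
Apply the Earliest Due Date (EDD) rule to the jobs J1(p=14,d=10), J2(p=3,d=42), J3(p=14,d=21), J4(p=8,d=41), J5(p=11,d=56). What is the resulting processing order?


EDD: sort by earliest due date
  J1: d=10, p=14
  J3: d=21, p=14
  J4: d=41, p=8
  J2: d=42, p=3
  J5: d=56, p=11
Order: J1 → J3 → J4 → J2 → J5


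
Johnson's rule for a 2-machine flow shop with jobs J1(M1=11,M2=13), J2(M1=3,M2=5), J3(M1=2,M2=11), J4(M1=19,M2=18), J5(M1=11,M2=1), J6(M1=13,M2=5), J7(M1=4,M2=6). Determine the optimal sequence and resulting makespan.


Johnson's rule:
Group 1 (M1≤M2, sort by M1): ['J3', 'J2', 'J7', 'J1']
Group 2 (M1>M2, sort desc M2): ['J4', 'J6', 'J5']
Sequence: J3 → J2 → J7 → J1 → J4 → J6 → J5
Makespan calculation:
  J3: M1 done=2, M2 done=13
  J2: M1 done=5, M2 done=18
  J7: M1 done=9, M2 done=24
  J1: M1 done=20, M2 done=37
  J4: M1 done=39, M2 done=57
  J6: M1 done=52, M2 done=62
  J5: M1 done=63, M2 done=64
= Sequence: J3 → J2 → J7 → J1 → J4 → J6 → J5, Makespan: 64


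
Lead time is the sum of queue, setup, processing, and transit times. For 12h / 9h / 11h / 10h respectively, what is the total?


Lead time = queue + setup + processing + transit
= 12 + 9 + 11 + 10
= 42 hours


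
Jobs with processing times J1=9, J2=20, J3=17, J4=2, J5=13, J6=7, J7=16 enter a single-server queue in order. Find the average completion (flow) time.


Completion times:
  J1: completes at 9
  J2: completes at 29
  J3: completes at 46
  J4: completes at 48
  J5: completes at 61
  J6: completes at 68
  J7: completes at 84
Sum = 345
Average = 345/7
= 49.29


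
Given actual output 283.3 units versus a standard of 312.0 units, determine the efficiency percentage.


Efficiency = (actual / standard) × 100
= (283.3 / 312.0) × 100
= 90.8%


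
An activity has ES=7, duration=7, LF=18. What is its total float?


EF = ES + duration = 7 + 7 = 14
LS = LF - duration = 18 - 7 = 11
Total Float = LF - EF = 18 - 14
(or LS - ES = 11 - 7)
= 4


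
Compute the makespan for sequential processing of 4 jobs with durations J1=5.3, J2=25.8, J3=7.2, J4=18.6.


Sequential makespan: sum all processing times
= 5.3 + 25.8 + 7.2 + 18.6
= 56.9 time units


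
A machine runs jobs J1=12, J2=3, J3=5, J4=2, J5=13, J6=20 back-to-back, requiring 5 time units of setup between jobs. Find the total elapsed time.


Makespan = Σ processing + (n-1) × setup
= (12 + 3 + 5 + 2 + 13 + 20) + (6-1)×5
= 55 + 25
= 80 time units


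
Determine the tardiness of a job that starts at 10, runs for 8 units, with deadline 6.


Completion = start + processing = 10 + 8 = 18
Tardiness = max(0, C - d) = max(0, 18 - 6)
= max(0, 12)
= 12


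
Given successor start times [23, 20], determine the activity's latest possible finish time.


LF = min of all successor start times
Successors start at: [23, 20]
LF = min(23, 20)
= 20


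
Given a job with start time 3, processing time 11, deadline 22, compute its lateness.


Completion = 3 + 11 = 14
Lateness = C - d = 14 - 22
= -8


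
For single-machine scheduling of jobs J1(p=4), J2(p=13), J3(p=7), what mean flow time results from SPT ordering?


SPT order: J1 → J3 → J2
Completion times:
  J1: C=4
  J3: C=11
  J2: C=24
Sum = 39, n = 3
Mean flow = 39/3
= 13.00


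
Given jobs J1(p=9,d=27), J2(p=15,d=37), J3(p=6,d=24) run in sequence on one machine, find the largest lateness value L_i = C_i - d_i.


Lateness per job (L = C - d):
  J1: C=9, d=27, L=-18
  J2: C=24, d=37, L=-13
  J3: C=30, d=24, L=6
Lmax = max(-18, -13, 6)
= 6


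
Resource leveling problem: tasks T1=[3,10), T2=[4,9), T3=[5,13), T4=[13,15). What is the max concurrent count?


Check each time point for overlaps:
  t=5: 3 tasks active (T1, T2, T3)
Max concurrent = 3


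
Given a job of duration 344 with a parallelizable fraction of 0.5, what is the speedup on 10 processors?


Amdahl's law: T_p = T × ((1-p) + p/N)
= 344 × ((1-0.5) + 0.5/10)
= 344 × (0.50 + 0.0500)
= 344 × 0.5500
= 189.20
Speedup = 344/189.20
= 1.82×


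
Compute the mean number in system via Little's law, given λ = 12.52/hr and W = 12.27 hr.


Little's law: L = λ × W
= 12.52 × 12.27
= 153.62


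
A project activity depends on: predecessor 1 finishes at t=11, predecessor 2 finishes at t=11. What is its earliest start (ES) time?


ES = max of all predecessor completion times
Predecessors: [11, 11]
ES = max(11, 11)
= 11


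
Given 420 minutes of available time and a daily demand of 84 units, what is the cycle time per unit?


Cycle time = available time / demand
= 420 / 84
= 5.00 min/unit


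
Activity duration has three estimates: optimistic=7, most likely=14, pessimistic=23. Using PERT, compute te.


te = (o + 4m + p) / 6
= (7 + 4×14 + 23) / 6
= (7 + 56 + 23) / 6
= 86 / 6
= 14.33


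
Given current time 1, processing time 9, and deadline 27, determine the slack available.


Slack = due - current_time - processing
= 27 - 1 - 9
= 17


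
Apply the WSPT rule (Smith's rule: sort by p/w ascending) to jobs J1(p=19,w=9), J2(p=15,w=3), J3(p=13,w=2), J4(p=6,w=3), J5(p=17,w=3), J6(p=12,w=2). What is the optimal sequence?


WSPT (Smith's rule): sort by p/w ascending
  J4: p/w = 6/3 = 2.000
  J1: p/w = 19/9 = 2.111
  J2: p/w = 15/3 = 5.000
  J5: p/w = 17/3 = 5.667
  J6: p/w = 12/2 = 6.000
  J3: p/w = 13/2 = 6.500
Order: J4 → J1 → J2 → J5 → J6 → J3


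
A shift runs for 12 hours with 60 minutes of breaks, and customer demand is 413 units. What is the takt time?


Available = 12×60 - 60 = 660 min
Takt time = 660 / 413
= 1.60 min/unit


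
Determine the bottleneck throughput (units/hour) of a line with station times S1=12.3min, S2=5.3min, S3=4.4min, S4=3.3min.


Bottleneck = longest station time
Station times: [12.3, 5.3, 4.4, 3.3]
Max = 12.3 min
Rate = 60 / 12.3
= 4.88 units/hour (bottleneck: 12.3min)


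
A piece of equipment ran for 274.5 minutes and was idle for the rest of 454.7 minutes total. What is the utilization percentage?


Utilization = busy / total × 100
= 274.5 / 454.7 × 100
= 60.4%


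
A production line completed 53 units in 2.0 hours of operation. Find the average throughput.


Throughput = units / time
= 53 / 2.0
= 26.5 units/hour


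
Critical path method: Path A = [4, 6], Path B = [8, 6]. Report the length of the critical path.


Path A: 4 + 6 = 10
Path B: 8 + 6 = 14
Critical path = longest = max(10, 14)
= 14 (Path B)


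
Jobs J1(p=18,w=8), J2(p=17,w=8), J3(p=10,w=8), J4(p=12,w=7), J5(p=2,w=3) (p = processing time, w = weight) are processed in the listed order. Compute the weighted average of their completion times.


Completion times:
  J1: C=18, w×C=8×18=144
  J2: C=35, w×C=8×35=280
  J3: C=45, w×C=8×45=360
  J4: C=57, w×C=7×57=399
  J5: C=59, w×C=3×59=177
Sum w×C = 1360
Sum w = 34
Weighted avg = 1360/34
= 40.00


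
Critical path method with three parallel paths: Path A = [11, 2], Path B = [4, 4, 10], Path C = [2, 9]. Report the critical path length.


Path A: 11 + 2 = 13
Path B: 4 + 4 + 10 = 18
Path C: 2 + 9 = 11
Critical path = longest = max(13, 18, 11)
= 18 (Path B)


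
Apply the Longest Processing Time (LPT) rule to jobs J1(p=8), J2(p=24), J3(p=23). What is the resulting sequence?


LPT: sort by longest processing time first
  J2: p=24
  J3: p=23
  J1: p=8
Order: J2 → J3 → J1


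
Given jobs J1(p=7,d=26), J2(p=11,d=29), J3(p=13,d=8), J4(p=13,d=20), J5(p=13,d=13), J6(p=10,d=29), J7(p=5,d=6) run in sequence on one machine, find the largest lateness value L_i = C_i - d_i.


Lateness per job (L = C - d):
  J1: C=7, d=26, L=-19
  J2: C=18, d=29, L=-11
  J3: C=31, d=8, L=23
  J4: C=44, d=20, L=24
  J5: C=57, d=13, L=44
  J6: C=67, d=29, L=38
  J7: C=72, d=6, L=66
Lmax = max(-19, -11, 23, 24, 44, 38, 66)
= 66


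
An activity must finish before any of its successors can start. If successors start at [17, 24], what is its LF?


LF = min of all successor start times
Successors start at: [17, 24]
LF = min(17, 24)
= 17


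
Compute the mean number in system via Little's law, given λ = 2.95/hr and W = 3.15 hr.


Little's law: L = λ × W
= 2.95 × 3.15
= 9.29


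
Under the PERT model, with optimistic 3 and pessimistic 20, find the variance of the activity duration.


σ² = ((p - o) / 6)² = (p - o)² / 36
= (20 - 3)² / 36
= 17² / 36
= 289 / 36
= 8.0278


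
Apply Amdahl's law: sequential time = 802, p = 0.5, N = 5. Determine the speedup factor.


Amdahl's law: T_p = T × ((1-p) + p/N)
= 802 × ((1-0.5) + 0.5/5)
= 802 × (0.50 + 0.1000)
= 802 × 0.6000
= 481.20
Speedup = 802/481.20
= 1.67×


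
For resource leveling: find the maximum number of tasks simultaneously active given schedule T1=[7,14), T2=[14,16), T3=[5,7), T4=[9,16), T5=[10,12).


Check each time point for overlaps:
  t=10: 3 tasks active (T1, T4, T5)
Max concurrent = 3


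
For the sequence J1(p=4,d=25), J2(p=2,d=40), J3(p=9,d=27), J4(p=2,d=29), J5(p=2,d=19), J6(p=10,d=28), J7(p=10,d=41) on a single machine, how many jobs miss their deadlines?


Completion vs due date:
  J1: C=4, d=25 → on time
  J2: C=6, d=40 → on time
  J3: C=15, d=27 → on time
  J4: C=17, d=29 → on time
  J5: C=19, d=19 → on time
  J6: C=29, d=28 → TARDY
  J7: C=39, d=41 → on time
Tardy jobs: J6
Count = 1


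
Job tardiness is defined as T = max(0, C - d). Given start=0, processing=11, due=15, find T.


Completion = start + processing = 0 + 11 = 11
Tardiness = max(0, C - d) = max(0, 11 - 15)
= max(0, -4)
= 0


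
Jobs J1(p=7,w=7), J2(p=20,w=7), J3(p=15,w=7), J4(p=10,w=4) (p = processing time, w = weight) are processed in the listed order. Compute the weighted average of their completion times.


Completion times:
  J1: C=7, w×C=7×7=49
  J2: C=27, w×C=7×27=189
  J3: C=42, w×C=7×42=294
  J4: C=52, w×C=4×52=208
Sum w×C = 740
Sum w = 25
Weighted avg = 740/25
= 29.60


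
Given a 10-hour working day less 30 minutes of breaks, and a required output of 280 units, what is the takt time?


Available = 10×60 - 30 = 570 min
Takt time = 570 / 280
= 2.04 min/unit


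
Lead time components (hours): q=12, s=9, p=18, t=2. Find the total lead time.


Lead time = queue + setup + processing + transit
= 12 + 9 + 18 + 2
= 41 hours


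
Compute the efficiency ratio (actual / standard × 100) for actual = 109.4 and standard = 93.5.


Efficiency = (actual / standard) × 100
= (109.4 / 93.5) × 100
= 117.0%


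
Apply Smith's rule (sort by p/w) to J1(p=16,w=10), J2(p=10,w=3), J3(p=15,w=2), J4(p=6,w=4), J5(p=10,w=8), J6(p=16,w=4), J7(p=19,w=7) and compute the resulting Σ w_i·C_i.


WSPT order (by p/w): J5 → J4 → J1 → J7 → J2 → J6 → J3
  J5: C=10, w·C=8×10=80
  J4: C=16, w·C=4×16=64
  J1: C=32, w·C=10×32=320
  J7: C=51, w·C=7×51=357
  J2: C=61, w·C=3×61=183
  J6: C=77, w·C=4×77=308
  J3: C=92, w·C=2×92=184
Σ w·C = 1496
= 1496


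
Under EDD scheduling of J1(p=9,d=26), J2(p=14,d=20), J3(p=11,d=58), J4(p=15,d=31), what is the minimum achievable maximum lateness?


EDD order: J2 → J1 → J4 → J3
Completion and lateness:
  J2: C=14, d=20, L=14-20=-6
  J1: C=23, d=26, L=23-26=-3
  J4: C=38, d=31, L=38-31=7
  J3: C=49, d=58, L=49-58=-9
Lmax = max(-6, -3, 7, -9)
= 7


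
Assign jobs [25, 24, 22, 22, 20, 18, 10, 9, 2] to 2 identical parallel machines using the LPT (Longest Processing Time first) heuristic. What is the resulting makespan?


Jobs (LPT sorted): [25, 24, 22, 22, 20, 18, 10, 9, 2]
Machines: 2
  J=25 → Machine 1 (load: 0+25=25)
  J=24 → Machine 2 (load: 0+24=24)
  J=22 → Machine 2 (load: 24+22=46)
  J=22 → Machine 1 (load: 25+22=47)
  J=20 → Machine 2 (load: 46+20=66)
  J=18 → Machine 1 (load: 47+18=65)
  J=10 → Machine 1 (load: 65+10=75)
  J=9 → Machine 2 (load: 66+9=75)
  J=2 → Machine 1 (load: 75+2=77)
Machine loads: [77, 75]
Makespan = max = 77 time units


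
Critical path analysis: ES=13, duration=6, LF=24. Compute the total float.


EF = ES + duration = 13 + 6 = 19
LS = LF - duration = 24 - 6 = 18
Total Float = LF - EF = 24 - 19
(or LS - ES = 18 - 13)
= 5


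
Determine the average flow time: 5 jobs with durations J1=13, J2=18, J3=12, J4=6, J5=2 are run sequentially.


Completion times:
  J1: completes at 13
  J2: completes at 31
  J3: completes at 43
  J4: completes at 49
  J5: completes at 51
Sum = 187
Average = 187/5
= 37.40


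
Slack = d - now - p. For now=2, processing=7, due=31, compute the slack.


Slack = due - current_time - processing
= 31 - 2 - 7
= 22


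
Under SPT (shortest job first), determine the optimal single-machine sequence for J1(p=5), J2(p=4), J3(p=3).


SPT: sort by shortest processing time
  J3: p=3
  J2: p=4
  J1: p=5
Order: J3 → J2 → J1


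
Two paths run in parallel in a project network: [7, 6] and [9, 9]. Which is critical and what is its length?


Path A: 7 + 6 = 13
Path B: 9 + 9 = 18
Critical path = longest = max(13, 18)
= 18 (Path B)


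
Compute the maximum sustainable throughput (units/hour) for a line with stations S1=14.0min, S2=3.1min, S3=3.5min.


Bottleneck = longest station time
Station times: [14.0, 3.1, 3.5]
Max = 14.0 min
Rate = 60 / 14.0
= 4.29 units/hour (bottleneck: 14.0min)


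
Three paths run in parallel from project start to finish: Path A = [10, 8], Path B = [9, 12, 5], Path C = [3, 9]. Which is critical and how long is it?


Path A: 10 + 8 = 18
Path B: 9 + 12 + 5 = 26
Path C: 3 + 9 = 12
Critical path = longest = max(18, 26, 12)
= 26 (Path B)


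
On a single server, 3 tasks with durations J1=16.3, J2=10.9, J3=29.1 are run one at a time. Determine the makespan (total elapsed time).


Sequential makespan: sum all processing times
= 16.3 + 10.9 + 29.1
= 56.3 time units


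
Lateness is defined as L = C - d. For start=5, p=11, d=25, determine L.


Completion = 5 + 11 = 16
Lateness = C - d = 16 - 25
= -9


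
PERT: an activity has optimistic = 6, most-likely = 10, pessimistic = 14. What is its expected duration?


te = (o + 4m + p) / 6
= (6 + 4×10 + 14) / 6
= (6 + 40 + 14) / 6
= 60 / 6
= 10.00


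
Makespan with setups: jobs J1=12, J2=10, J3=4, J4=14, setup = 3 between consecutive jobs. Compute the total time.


Makespan = Σ processing + (n-1) × setup
= (12 + 10 + 4 + 14) + (4-1)×3
= 40 + 9
= 49 time units


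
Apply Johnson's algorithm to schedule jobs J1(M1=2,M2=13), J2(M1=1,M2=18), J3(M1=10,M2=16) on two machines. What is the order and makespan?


Johnson's rule:
Group 1 (M1≤M2, sort by M1): ['J2', 'J1', 'J3']
Group 2 (M1>M2, sort desc M2): []
Sequence: J2 → J1 → J3
Makespan calculation:
  J2: M1 done=1, M2 done=19
  J1: M1 done=3, M2 done=32
  J3: M1 done=13, M2 done=48
= Sequence: J2 → J1 → J3, Makespan: 48


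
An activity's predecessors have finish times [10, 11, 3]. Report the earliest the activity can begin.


ES = max of all predecessor completion times
Predecessors: [10, 11, 3]
ES = max(10, 11, 3)
= 11


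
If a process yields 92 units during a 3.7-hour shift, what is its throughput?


Throughput = units / time
= 92 / 3.7
= 24.9 units/hour


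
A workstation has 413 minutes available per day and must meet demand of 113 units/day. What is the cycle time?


Cycle time = available time / demand
= 413 / 113
= 3.65 min/unit


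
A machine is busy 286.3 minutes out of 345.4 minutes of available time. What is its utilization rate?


Utilization = busy / total × 100
= 286.3 / 345.4 × 100
= 82.9%


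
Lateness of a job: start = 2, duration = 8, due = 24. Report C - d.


Completion = 2 + 8 = 10
Lateness = C - d = 10 - 24
= -14


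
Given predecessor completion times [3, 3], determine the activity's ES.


ES = max of all predecessor completion times
Predecessors: [3, 3]
ES = max(3, 3)
= 3


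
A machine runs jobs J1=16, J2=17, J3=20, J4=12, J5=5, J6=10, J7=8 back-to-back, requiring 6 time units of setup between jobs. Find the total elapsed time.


Makespan = Σ processing + (n-1) × setup
= (16 + 17 + 20 + 12 + 5 + 10 + 8) + (7-1)×6
= 88 + 36
= 124 time units


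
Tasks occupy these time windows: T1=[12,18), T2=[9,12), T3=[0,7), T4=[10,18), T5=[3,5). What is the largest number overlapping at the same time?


Check each time point for overlaps:
  t=3: 2 tasks active (T3, T5)
Max concurrent = 2


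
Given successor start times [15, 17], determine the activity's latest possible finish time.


LF = min of all successor start times
Successors start at: [15, 17]
LF = min(15, 17)
= 15


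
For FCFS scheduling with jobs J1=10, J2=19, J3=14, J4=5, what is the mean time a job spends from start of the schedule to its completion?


Completion times:
  J1: completes at 10
  J2: completes at 29
  J3: completes at 43
  J4: completes at 48
Sum = 130
Average = 130/4
= 32.50


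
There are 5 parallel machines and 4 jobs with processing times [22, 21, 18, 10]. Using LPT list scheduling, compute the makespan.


Jobs (LPT sorted): [22, 21, 18, 10]
Machines: 5
  J=22 → Machine 1 (load: 0+22=22)
  J=21 → Machine 2 (load: 0+21=21)
  J=18 → Machine 3 (load: 0+18=18)
  J=10 → Machine 4 (load: 0+10=10)
Machine loads: [22, 21, 18, 10, 0]
Makespan = max = 22 time units


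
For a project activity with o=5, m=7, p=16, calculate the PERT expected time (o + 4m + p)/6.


te = (o + 4m + p) / 6
= (5 + 4×7 + 16) / 6
= (5 + 28 + 16) / 6
= 49 / 6
= 8.17


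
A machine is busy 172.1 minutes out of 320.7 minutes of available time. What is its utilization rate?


Utilization = busy / total × 100
= 172.1 / 320.7 × 100
= 53.7%


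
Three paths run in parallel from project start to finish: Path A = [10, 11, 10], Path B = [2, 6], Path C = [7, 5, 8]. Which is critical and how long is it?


Path A: 10 + 11 + 10 = 31
Path B: 2 + 6 = 8
Path C: 7 + 5 + 8 = 20
Critical path = longest = max(31, 8, 20)
= 31 (Path A)


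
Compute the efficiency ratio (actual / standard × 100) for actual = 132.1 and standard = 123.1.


Efficiency = (actual / standard) × 100
= (132.1 / 123.1) × 100
= 107.3%


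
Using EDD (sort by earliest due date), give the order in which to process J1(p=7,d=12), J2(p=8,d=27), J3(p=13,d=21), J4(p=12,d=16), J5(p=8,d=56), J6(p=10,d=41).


EDD: sort by earliest due date
  J1: d=12, p=7
  J4: d=16, p=12
  J3: d=21, p=13
  J2: d=27, p=8
  J6: d=41, p=10
  J5: d=56, p=8
Order: J1 → J4 → J3 → J2 → J6 → J5


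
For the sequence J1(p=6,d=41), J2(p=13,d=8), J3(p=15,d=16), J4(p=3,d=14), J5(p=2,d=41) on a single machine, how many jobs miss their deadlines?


Completion vs due date:
  J1: C=6, d=41 → on time
  J2: C=19, d=8 → TARDY
  J3: C=34, d=16 → TARDY
  J4: C=37, d=14 → TARDY
  J5: C=39, d=41 → on time
Tardy jobs: J2, J3, J4
Count = 3


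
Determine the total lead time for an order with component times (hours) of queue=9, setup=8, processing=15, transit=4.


Lead time = queue + setup + processing + transit
= 9 + 8 + 15 + 4
= 36 hours


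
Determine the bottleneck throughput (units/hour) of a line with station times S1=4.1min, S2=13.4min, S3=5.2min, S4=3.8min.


Bottleneck = longest station time
Station times: [4.1, 13.4, 5.2, 3.8]
Max = 13.4 min
Rate = 60 / 13.4
= 4.48 units/hour (bottleneck: 13.4min)


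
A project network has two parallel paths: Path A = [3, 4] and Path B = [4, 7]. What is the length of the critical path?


Path A: 3 + 4 = 7
Path B: 4 + 7 = 11
Critical path = longest = max(7, 11)
= 11 (Path B)


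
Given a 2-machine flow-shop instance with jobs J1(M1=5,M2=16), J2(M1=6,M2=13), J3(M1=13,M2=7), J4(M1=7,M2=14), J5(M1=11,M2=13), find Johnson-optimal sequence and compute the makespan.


Johnson's rule:
Group 1 (M1≤M2, sort by M1): ['J1', 'J2', 'J4', 'J5']
Group 2 (M1>M2, sort desc M2): ['J3']
Sequence: J1 → J2 → J4 → J5 → J3
Makespan calculation:
  J1: M1 done=5, M2 done=21
  J2: M1 done=11, M2 done=34
  J4: M1 done=18, M2 done=48
  J5: M1 done=29, M2 done=61
  J3: M1 done=42, M2 done=68
= Sequence: J1 → J2 → J4 → J5 → J3, Makespan: 68


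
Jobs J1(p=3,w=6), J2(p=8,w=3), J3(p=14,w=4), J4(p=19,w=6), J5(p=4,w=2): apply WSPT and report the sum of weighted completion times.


WSPT order (by p/w): J1 → J5 → J2 → J4 → J3
  J1: C=3, w·C=6×3=18
  J5: C=7, w·C=2×7=14
  J2: C=15, w·C=3×15=45
  J4: C=34, w·C=6×34=204
  J3: C=48, w·C=4×48=192
Σ w·C = 473
= 473


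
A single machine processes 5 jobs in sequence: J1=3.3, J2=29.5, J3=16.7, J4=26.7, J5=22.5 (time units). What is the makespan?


Sequential makespan: sum all processing times
= 3.3 + 29.5 + 16.7 + 26.7 + 22.5
= 98.7 time units


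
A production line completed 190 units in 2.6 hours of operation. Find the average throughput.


Throughput = units / time
= 190 / 2.6
= 73.1 units/hour


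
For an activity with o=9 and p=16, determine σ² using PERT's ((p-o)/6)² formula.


σ² = ((p - o) / 6)² = (p - o)² / 36
= (16 - 9)² / 36
= 7² / 36
= 49 / 36
= 1.3611


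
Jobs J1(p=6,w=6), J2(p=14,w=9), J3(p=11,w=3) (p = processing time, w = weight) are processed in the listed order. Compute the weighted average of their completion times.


Completion times:
  J1: C=6, w×C=6×6=36
  J2: C=20, w×C=9×20=180
  J3: C=31, w×C=3×31=93
Sum w×C = 309
Sum w = 18
Weighted avg = 309/18
= 17.17


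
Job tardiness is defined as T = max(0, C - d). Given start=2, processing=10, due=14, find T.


Completion = start + processing = 2 + 10 = 12
Tardiness = max(0, C - d) = max(0, 12 - 14)
= max(0, -2)
= 0


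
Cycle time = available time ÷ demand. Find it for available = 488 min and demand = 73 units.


Cycle time = available time / demand
= 488 / 73
= 6.68 min/unit


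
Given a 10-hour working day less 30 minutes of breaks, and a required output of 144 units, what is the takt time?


Available = 10×60 - 30 = 570 min
Takt time = 570 / 144
= 3.96 min/unit


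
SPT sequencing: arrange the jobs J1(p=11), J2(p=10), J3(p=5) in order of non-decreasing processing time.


SPT: sort by shortest processing time
  J3: p=5
  J2: p=10
  J1: p=11
Order: J3 → J2 → J1


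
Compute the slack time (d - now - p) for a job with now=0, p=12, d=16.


Slack = due - current_time - processing
= 16 - 0 - 12
= 4


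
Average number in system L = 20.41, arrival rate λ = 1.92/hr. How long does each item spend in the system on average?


Little's law: L = λW → W = L / λ
= 20.41 / 1.92
= 10.63 hours


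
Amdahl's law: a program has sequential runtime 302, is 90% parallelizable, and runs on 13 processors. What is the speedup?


Amdahl's law: T_p = T × ((1-p) + p/N)
= 302 × ((1-0.9) + 0.9/13)
= 302 × (0.10 + 0.0692)
= 302 × 0.1692
= 51.11
Speedup = 302/51.11
= 5.91×


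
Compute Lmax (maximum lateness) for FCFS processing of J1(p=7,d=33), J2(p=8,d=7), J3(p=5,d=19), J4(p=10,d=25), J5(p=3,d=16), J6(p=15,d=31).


Lateness per job (L = C - d):
  J1: C=7, d=33, L=-26
  J2: C=15, d=7, L=8
  J3: C=20, d=19, L=1
  J4: C=30, d=25, L=5
  J5: C=33, d=16, L=17
  J6: C=48, d=31, L=17
Lmax = max(-26, 8, 1, 5, 17, 17)
= 17


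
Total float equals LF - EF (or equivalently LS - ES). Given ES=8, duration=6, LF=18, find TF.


EF = ES + duration = 8 + 6 = 14
LS = LF - duration = 18 - 6 = 12
Total Float = LF - EF = 18 - 14
(or LS - ES = 12 - 8)
= 4
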